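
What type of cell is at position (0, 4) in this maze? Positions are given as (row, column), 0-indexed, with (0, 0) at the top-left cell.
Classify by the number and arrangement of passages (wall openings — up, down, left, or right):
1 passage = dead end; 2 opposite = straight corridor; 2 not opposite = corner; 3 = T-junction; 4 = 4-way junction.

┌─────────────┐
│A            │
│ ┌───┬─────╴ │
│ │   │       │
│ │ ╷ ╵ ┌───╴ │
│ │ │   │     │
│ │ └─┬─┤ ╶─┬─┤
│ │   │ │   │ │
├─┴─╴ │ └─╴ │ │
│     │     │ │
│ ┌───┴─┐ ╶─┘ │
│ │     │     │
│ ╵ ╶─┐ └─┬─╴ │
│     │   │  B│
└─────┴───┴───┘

Checking cell at (0, 4):
Number of passages: 2
Cell type: straight corridor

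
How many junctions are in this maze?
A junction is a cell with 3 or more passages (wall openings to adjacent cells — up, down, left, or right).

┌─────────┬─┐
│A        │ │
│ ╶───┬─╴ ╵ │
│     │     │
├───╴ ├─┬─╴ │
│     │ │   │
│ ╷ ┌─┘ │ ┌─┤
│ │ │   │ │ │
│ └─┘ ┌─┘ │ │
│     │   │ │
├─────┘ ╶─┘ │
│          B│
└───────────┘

Checking each cell for number of passages:

Junctions found (3+ passages):
  (1, 4): 3 passages
  (1, 5): 3 passages
  (2, 1): 3 passages
  (5, 3): 3 passages
Total junctions: 4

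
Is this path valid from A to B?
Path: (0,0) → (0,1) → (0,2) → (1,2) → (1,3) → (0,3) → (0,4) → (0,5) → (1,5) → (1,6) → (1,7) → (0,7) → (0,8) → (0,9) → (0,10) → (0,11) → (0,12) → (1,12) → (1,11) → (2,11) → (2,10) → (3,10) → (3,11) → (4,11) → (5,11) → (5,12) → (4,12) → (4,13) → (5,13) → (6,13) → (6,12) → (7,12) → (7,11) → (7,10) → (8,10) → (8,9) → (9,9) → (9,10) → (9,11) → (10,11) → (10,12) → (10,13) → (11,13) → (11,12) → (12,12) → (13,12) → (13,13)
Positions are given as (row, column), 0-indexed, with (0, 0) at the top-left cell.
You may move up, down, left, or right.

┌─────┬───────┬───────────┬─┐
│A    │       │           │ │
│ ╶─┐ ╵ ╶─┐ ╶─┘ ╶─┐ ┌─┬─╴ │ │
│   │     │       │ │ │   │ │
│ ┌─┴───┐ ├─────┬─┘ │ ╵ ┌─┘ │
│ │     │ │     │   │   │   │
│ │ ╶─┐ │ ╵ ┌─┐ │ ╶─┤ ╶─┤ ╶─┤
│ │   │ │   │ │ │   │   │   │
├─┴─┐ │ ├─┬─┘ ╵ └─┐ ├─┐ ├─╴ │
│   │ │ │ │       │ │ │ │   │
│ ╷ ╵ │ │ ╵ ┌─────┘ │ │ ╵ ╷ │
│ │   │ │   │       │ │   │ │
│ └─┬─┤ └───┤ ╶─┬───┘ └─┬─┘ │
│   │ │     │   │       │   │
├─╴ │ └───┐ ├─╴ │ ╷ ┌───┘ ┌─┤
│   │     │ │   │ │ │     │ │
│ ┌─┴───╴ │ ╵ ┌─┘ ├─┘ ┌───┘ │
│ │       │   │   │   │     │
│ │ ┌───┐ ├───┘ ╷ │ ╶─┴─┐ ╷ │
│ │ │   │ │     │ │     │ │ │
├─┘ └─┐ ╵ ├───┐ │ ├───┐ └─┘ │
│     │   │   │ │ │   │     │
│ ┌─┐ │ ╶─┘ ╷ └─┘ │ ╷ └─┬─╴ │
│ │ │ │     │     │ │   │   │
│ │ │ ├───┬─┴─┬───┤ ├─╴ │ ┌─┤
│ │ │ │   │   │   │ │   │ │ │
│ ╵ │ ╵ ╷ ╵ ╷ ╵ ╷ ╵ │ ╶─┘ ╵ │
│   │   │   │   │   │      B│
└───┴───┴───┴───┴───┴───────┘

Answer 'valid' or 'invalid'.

Checking path validity:
Result: All consecutive moves are passable.

valid

Correct solution:

┌─────┬───────┬───────────┬─┐
│A → ↓│↱ → ↓  │↱ → → → → ↓│ │
│ ╶─┐ ╵ ╶─┐ ╶─┘ ╶─┐ ┌─┬─╴ │ │
│   │↳ ↑  │↳ → ↑  │ │ │↓ ↲│ │
│ ┌─┴───┐ ├─────┬─┘ │ ╵ ┌─┘ │
│ │     │ │     │   │↓ ↲│   │
│ │ ╶─┐ │ ╵ ┌─┐ │ ╶─┤ ╶─┤ ╶─┤
│ │   │ │   │ │ │   │↳ ↓│   │
├─┴─┐ │ ├─┬─┘ ╵ └─┐ ├─┐ ├─╴ │
│   │ │ │ │       │ │ │↓│↱ ↓│
│ ╷ ╵ │ │ ╵ ┌─────┘ │ │ ╵ ╷ │
│ │   │ │   │       │ │↳ ↑│↓│
│ └─┬─┤ └───┤ ╶─┬───┘ └─┬─┘ │
│   │ │     │   │       │↓ ↲│
├─╴ │ └───┐ ├─╴ │ ╷ ┌───┘ ┌─┤
│   │     │ │   │ │ │↓ ← ↲│ │
│ ┌─┴───╴ │ ╵ ┌─┘ ├─┘ ┌───┘ │
│ │       │   │   │↓ ↲│     │
│ │ ┌───┐ ├───┘ ╷ │ ╶─┴─┐ ╷ │
│ │ │   │ │     │ │↳ → ↓│ │ │
├─┘ └─┐ ╵ ├───┐ │ ├───┐ └─┘ │
│     │   │   │ │ │   │↳ → ↓│
│ ┌─┐ │ ╶─┘ ╷ └─┘ │ ╷ └─┬─╴ │
│ │ │ │     │     │ │   │↓ ↲│
│ │ │ ├───┬─┴─┬───┤ ├─╴ │ ┌─┤
│ │ │ │   │   │   │ │   │↓│ │
│ ╵ │ ╵ ╷ ╵ ╷ ╵ ╷ ╵ │ ╶─┘ ╵ │
│   │   │   │   │   │    ↳ B│
└───┴───┴───┴───┴───┴───────┘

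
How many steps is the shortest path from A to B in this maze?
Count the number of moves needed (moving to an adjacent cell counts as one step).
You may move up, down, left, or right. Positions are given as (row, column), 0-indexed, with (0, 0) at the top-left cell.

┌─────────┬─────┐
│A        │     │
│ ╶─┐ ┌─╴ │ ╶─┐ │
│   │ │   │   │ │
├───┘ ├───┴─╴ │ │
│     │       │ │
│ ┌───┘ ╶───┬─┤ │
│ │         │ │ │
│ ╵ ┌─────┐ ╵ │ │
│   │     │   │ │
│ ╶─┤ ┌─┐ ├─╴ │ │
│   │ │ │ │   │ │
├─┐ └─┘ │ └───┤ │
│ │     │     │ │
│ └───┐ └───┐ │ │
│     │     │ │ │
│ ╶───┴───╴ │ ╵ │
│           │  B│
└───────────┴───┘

Using BFS to find shortest path:
Start: (0, 0), End: (8, 7)
Path found:
(0,0) → (0,1) → (0,2) → (1,2) → (2,2) → (2,1) → (2,0) → (3,0) → (4,0) → (4,1) → (3,1) → (3,2) → (3,3) → (2,3) → (2,4) → (2,5) → (2,6) → (1,6) → (1,5) → (0,5) → (0,6) → (0,7) → (1,7) → (2,7) → (3,7) → (4,7) → (5,7) → (6,7) → (7,7) → (8,7)
Number of steps: 29

Solution:

┌─────────┬─────┐
│A → ↓    │↱ → ↓│
│ ╶─┐ ┌─╴ │ ╶─┐ │
│   │↓│   │↑ ↰│↓│
├───┘ ├───┴─╴ │ │
│↓ ← ↲│↱ → → ↑│↓│
│ ┌───┘ ╶───┬─┤ │
│↓│↱ → ↑    │ │↓│
│ ╵ ┌─────┐ ╵ │ │
│↳ ↑│     │   │↓│
│ ╶─┤ ┌─┐ ├─╴ │ │
│   │ │ │ │   │↓│
├─┐ └─┘ │ └───┤ │
│ │     │     │↓│
│ └───┐ └───┐ │ │
│     │     │ │↓│
│ ╶───┴───╴ │ ╵ │
│           │  B│
└───────────┴───┘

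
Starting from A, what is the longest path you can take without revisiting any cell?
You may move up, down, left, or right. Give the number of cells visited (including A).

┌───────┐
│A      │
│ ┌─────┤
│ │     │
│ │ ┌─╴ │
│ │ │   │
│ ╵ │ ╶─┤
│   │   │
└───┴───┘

Finding longest simple path using DFS:
Start: (0, 0)
Longest path visits 13 cells
Path: A → down → down → down → right → up → up → right → right → down → left → down → right

Solution:

┌───────┐
│A      │
│ ┌─────┤
│↓│↱ → ↓│
│ │ ┌─╴ │
│↓│↑│↓ ↲│
│ ╵ │ ╶─┤
│↳ ↑│↳ B│
└───┴───┘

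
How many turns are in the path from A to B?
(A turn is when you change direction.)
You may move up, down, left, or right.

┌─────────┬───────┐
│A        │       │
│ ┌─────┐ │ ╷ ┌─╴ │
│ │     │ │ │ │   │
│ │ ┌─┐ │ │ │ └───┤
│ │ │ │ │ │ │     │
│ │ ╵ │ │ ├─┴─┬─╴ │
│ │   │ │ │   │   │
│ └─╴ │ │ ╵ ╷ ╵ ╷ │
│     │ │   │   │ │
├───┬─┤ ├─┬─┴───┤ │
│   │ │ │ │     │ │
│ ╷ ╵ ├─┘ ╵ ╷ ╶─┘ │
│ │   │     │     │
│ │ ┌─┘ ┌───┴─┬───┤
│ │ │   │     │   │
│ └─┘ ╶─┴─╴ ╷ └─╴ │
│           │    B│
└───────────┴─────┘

Directions: right, right, right, right, down, down, down, down, right, up, right, down, right, up, right, down, down, down, left, left, up, left, down, left, left, down, left, down, right, right, right, up, right, down, right, right
Number of turns: 22

Solution:

┌─────────┬───────┐
│A → → → ↓│       │
│ ┌─────┐ │ ╷ ┌─╴ │
│ │     │↓│ │ │   │
│ │ ┌─┐ │ │ │ └───┤
│ │ │ │ │↓│ │     │
│ │ ╵ │ │ ├─┴─┬─╴ │
│ │   │ │↓│↱ ↓│↱ ↓│
│ └─╴ │ │ ╵ ╷ ╵ ╷ │
│     │ │↳ ↑│↳ ↑│↓│
├───┬─┤ ├─┬─┴───┤ │
│   │ │ │ │↓ ↰  │↓│
│ ╷ ╵ ├─┘ ╵ ╷ ╶─┘ │
│ │   │↓ ← ↲│↑ ← ↲│
│ │ ┌─┘ ┌───┴─┬───┤
│ │ │↓ ↲│  ↱ ↓│   │
│ └─┘ ╶─┴─╴ ╷ └─╴ │
│    ↳ → → ↑│↳ → B│
└───────────┴─────┘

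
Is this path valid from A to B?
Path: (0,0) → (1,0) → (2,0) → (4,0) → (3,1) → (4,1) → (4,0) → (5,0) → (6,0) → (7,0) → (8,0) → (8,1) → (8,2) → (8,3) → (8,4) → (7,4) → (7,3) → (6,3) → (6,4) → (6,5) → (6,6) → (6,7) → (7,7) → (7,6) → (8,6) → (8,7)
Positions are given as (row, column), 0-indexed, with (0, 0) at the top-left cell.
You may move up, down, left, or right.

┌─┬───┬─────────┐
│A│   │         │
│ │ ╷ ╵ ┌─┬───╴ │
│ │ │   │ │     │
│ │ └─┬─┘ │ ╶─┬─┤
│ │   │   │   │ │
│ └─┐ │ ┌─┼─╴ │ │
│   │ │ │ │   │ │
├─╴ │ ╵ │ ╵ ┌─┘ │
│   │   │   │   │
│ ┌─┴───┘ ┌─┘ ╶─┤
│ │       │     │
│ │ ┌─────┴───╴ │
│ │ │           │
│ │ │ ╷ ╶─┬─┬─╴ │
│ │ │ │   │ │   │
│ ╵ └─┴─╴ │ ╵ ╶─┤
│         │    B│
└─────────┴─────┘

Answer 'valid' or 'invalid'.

Checking path validity:
Result: Invalid move at step 3: cannot move from (2, 0) to (4, 0).

invalid

Correct solution:

┌─┬───┬─────────┐
│A│   │         │
│ │ ╷ ╵ ┌─┬───╴ │
│↓│ │   │ │     │
│ │ └─┬─┘ │ ╶─┬─┤
│↓│   │   │   │ │
│ └─┐ │ ┌─┼─╴ │ │
│↳ ↓│ │ │ │   │ │
├─╴ │ ╵ │ ╵ ┌─┘ │
│↓ ↲│   │   │   │
│ ┌─┴───┘ ┌─┘ ╶─┤
│↓│       │     │
│ │ ┌─────┴───╴ │
│↓│ │  ↱ → → → ↓│
│ │ │ ╷ ╶─┬─┬─╴ │
│↓│ │ │↑ ↰│ │↓ ↲│
│ ╵ └─┴─╴ │ ╵ ╶─┤
│↳ → → → ↑│  ↳ B│
└─────────┴─────┘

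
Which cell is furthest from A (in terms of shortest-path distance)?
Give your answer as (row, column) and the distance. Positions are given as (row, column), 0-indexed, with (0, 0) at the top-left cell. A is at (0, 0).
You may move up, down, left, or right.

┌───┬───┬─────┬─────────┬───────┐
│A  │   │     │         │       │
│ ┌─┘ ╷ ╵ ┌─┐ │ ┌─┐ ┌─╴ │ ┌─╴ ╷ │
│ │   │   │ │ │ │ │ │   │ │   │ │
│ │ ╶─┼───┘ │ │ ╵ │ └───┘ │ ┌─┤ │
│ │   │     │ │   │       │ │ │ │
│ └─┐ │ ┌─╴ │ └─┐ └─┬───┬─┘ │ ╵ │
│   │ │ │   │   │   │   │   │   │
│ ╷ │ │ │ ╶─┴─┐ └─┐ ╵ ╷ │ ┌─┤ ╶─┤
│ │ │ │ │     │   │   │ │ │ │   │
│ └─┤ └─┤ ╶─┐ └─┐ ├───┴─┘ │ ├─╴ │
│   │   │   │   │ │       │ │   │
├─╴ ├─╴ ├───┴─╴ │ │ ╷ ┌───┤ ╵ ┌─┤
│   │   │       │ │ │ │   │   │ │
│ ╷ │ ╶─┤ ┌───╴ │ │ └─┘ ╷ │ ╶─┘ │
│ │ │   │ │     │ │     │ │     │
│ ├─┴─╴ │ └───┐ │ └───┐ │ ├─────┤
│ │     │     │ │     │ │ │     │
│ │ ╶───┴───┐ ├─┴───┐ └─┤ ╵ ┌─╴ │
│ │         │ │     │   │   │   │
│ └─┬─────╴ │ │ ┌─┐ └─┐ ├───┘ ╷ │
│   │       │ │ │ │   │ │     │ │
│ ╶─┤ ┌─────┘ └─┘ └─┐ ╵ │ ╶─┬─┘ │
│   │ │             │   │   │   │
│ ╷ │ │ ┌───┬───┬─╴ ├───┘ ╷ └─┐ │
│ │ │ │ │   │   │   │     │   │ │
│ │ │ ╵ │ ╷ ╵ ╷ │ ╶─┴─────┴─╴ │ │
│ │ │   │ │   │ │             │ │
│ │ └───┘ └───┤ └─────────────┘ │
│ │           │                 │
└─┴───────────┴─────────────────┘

Computing BFS distances from A to all cells:
Furthest cell: (10, 7)
Distance: 125 steps

Path from A to the furthest cell:

┌───┬───┬─────┬─────────┬───────┐
│A  │↱ ↓│↱ → ↓│         │       │
│ ┌─┘ ╷ ╵ ┌─┐ │ ┌─┐ ┌─╴ │ ┌─╴ ╷ │
│↓│↱ ↑│↳ ↑│ │↓│ │ │ │   │ │   │ │
│ │ ╶─┼───┘ │ │ ╵ │ └───┘ │ ┌─┤ │
│↓│↑ ↰│     │↓│   │       │ │ │ │
│ └─┐ │ ┌─╴ │ └─┐ └─┬───┬─┘ │ ╵ │
│↓  │↑│ │   │↳ ↓│   │   │   │   │
│ ╷ │ │ │ ╶─┴─┐ └─┐ ╵ ╷ │ ┌─┤ ╶─┤
│↓│ │↑│ │     │↳ ↓│   │ │ │ │   │
│ └─┤ └─┤ ╶─┐ └─┐ ├───┴─┘ │ ├─╴ │
│↳ ↓│↑ ↰│   │   │↓│       │ │   │
├─╴ ├─╴ ├───┴─╴ │ │ ╷ ┌───┤ ╵ ┌─┤
│↓ ↲│↱ ↑│       │↓│ │ │   │   │ │
│ ╷ │ ╶─┤ ┌───╴ │ │ └─┘ ╷ │ ╶─┘ │
│↓│ │↑ ↰│ │     │↓│     │ │     │
│ ├─┴─╴ │ └───┐ │ └───┐ │ ├─────┤
│↓│↱ → ↑│     │ │↳ → ↓│ │ │     │
│ │ ╶───┴───┐ ├─┴───┐ └─┤ ╵ ┌─╴ │
│↓│↑ ← ← ← ↰│ │↓ ← ↰│↳ ↓│   │↓ ↰│
│ └─┬─────╴ │ │ ┌─┐ └─┐ ├───┘ ╷ │
│↓  │↱ → → ↑│ │B│ │↑ ↰│↓│↓ ← ↲│↑│
│ ╶─┤ ┌─────┘ └─┘ └─┐ ╵ │ ╶─┬─┘ │
│↳ ↓│↑│↓ ← ← ← ← ← ↰│↑ ↲│↳ ↓│  ↑│
│ ╷ │ │ ┌───┬───┬─╴ ├───┘ ╷ └─┐ │
│ │↓│↑│↓│↱ ↓│↱ ↓│↱ ↑│     │↳ ↓│↑│
│ │ │ ╵ │ ╷ ╵ ╷ │ ╶─┴─────┴─╴ │ │
│ │↓│↑ ↲│↑│↳ ↑│↓│↑ ← ← ← ← ← ↲│↑│
│ │ └───┘ └───┤ └─────────────┘ │
│ │↳ → → ↑    │↳ → → → → → → → ↑│
└─┴───────────┴─────────────────┘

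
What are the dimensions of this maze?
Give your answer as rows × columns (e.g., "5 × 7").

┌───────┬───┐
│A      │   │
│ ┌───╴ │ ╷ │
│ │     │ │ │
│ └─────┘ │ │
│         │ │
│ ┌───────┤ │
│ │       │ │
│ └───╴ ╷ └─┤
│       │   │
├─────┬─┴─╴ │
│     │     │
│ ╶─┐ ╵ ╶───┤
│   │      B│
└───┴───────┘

Counting the maze dimensions:
Rows (vertical): 7
Columns (horizontal): 6
Dimensions: 7 × 6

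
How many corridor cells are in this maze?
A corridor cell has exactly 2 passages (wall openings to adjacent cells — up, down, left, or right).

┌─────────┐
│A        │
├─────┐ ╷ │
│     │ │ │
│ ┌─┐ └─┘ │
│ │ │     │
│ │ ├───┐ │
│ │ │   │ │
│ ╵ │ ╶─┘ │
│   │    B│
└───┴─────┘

Counting cells with exactly 2 passages:
Total corridor cells: 19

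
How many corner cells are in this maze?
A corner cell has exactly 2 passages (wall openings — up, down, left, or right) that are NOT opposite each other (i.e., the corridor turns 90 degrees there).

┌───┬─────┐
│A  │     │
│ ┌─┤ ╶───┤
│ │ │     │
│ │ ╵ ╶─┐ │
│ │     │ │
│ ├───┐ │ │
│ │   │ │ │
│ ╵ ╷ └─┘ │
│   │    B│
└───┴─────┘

Counting corner cells (2 non-opposite passages):
Total corners: 11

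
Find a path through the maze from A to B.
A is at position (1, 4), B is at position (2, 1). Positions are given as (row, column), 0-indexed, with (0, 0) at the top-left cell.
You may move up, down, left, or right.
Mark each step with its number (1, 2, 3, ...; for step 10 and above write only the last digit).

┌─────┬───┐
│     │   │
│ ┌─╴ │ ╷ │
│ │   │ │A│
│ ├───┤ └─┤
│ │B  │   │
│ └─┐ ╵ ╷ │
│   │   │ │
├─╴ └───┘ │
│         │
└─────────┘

Finding the shortest path from (1, 4) to (2, 1):
Path length: 8 steps
Directions: up → left → down → down → down → left → up → left

Solution:

┌─────┬───┐
│     │2 1│
│ ┌─╴ │ ╷ │
│ │   │3│A│
│ ├───┤ └─┤
│ │B 7│4  │
│ └─┐ ╵ ╷ │
│   │6 5│ │
├─╴ └───┘ │
│         │
└─────────┘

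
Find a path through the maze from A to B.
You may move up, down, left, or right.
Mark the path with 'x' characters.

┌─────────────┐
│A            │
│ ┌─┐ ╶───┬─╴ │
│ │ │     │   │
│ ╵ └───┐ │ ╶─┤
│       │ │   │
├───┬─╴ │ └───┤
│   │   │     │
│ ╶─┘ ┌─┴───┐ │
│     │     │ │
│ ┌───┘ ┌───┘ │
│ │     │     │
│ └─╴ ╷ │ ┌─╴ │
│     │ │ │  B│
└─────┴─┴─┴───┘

Finding the shortest path through the maze:
Path length: 12 steps
Directions: right → right → down → right → right → down → down → right → right → down → down → down

Solution:

┌─────────────┐
│A x x        │
│ ┌─┐ ╶───┬─╴ │
│ │ │x x x│   │
│ ╵ └───┐ │ ╶─┤
│       │x│   │
├───┬─╴ │ └───┤
│   │   │x x x│
│ ╶─┘ ┌─┴───┐ │
│     │     │x│
│ ┌───┘ ┌───┘ │
│ │     │    x│
│ └─╴ ╷ │ ┌─╴ │
│     │ │ │  B│
└─────┴─┴─┴───┘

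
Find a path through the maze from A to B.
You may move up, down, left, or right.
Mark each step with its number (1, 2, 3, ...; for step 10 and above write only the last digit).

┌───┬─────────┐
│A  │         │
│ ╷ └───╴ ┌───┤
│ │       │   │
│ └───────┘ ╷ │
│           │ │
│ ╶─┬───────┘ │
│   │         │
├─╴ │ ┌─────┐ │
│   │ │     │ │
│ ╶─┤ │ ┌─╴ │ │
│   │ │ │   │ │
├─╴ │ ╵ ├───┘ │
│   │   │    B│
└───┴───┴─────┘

Finding the shortest path through the maze:
Path length: 14 steps
Directions: down → down → right → right → right → right → right → up → right → down → down → down → down → down

Solution:

┌───┬─────────┐
│A  │         │
│ ╷ └───╴ ┌───┤
│1│       │8 9│
│ └───────┘ ╷ │
│2 3 4 5 6 7│0│
│ ╶─┬───────┘ │
│   │        1│
├─╴ │ ┌─────┐ │
│   │ │     │2│
│ ╶─┤ │ ┌─╴ │ │
│   │ │ │   │3│
├─╴ │ ╵ ├───┘ │
│   │   │    B│
└───┴───┴─────┘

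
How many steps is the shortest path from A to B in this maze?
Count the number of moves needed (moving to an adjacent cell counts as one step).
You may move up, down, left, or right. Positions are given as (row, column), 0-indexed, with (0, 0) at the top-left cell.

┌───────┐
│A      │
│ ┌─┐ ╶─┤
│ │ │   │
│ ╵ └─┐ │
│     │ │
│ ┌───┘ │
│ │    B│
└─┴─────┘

Using BFS to find shortest path:
Start: (0, 0), End: (3, 3)
Path found:
(0,0) → (0,1) → (0,2) → (1,2) → (1,3) → (2,3) → (3,3)
Number of steps: 6

Solution:

┌───────┐
│A → ↓  │
│ ┌─┐ ╶─┤
│ │ │↳ ↓│
│ ╵ └─┐ │
│     │↓│
│ ┌───┘ │
│ │    B│
└─┴─────┘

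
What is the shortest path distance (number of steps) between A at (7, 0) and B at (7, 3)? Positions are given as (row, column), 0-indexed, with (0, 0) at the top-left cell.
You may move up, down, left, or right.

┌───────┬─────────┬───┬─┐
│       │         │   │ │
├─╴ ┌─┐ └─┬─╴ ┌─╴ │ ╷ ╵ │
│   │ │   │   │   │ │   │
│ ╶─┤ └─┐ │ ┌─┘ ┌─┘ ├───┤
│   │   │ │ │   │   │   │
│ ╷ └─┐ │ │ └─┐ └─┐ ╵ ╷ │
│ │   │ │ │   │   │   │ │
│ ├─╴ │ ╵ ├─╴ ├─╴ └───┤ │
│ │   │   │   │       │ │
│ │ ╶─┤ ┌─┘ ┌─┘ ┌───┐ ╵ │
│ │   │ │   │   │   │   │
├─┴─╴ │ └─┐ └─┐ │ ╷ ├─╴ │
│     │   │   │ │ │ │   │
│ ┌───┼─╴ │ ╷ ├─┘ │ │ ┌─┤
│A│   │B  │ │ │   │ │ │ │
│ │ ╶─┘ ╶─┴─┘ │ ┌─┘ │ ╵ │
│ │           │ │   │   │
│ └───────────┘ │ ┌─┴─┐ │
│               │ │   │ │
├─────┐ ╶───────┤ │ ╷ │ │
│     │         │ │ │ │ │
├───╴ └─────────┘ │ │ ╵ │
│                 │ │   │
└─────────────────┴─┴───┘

Finding path from (7, 0) to (7, 3):
Path: (7,0) → (6,0) → (6,1) → (6,2) → (5,2) → (5,1) → (4,1) → (4,2) → (3,2) → (3,1) → (2,1) → (2,0) → (1,0) → (1,1) → (0,1) → (0,2) → (0,3) → (1,3) → (1,4) → (2,4) → (3,4) → (4,4) → (4,3) → (5,3) → (6,3) → (6,4) → (7,4) → (7,3)
Distance: 27 steps

Solution:

┌───────┬─────────┬───┬─┐
│  ↱ → ↓│         │   │ │
├─╴ ┌─┐ └─┬─╴ ┌─╴ │ ╷ ╵ │
│↱ ↑│ │↳ ↓│   │   │ │   │
│ ╶─┤ └─┐ │ ┌─┘ ┌─┘ ├───┤
│↑ ↰│   │↓│ │   │   │   │
│ ╷ └─┐ │ │ └─┐ └─┐ ╵ ╷ │
│ │↑ ↰│ │↓│   │   │   │ │
│ ├─╴ │ ╵ ├─╴ ├─╴ └───┤ │
│ │↱ ↑│↓ ↲│   │       │ │
│ │ ╶─┤ ┌─┘ ┌─┘ ┌───┐ ╵ │
│ │↑ ↰│↓│   │   │   │   │
├─┴─╴ │ └─┐ └─┐ │ ╷ ├─╴ │
│↱ → ↑│↳ ↓│   │ │ │ │   │
│ ┌───┼─╴ │ ╷ ├─┘ │ │ ┌─┤
│A│   │B ↲│ │ │   │ │ │ │
│ │ ╶─┘ ╶─┴─┘ │ ┌─┘ │ ╵ │
│ │           │ │   │   │
│ └───────────┘ │ ┌─┴─┐ │
│               │ │   │ │
├─────┐ ╶───────┤ │ ╷ │ │
│     │         │ │ │ │ │
├───╴ └─────────┘ │ │ ╵ │
│                 │ │   │
└─────────────────┴─┴───┘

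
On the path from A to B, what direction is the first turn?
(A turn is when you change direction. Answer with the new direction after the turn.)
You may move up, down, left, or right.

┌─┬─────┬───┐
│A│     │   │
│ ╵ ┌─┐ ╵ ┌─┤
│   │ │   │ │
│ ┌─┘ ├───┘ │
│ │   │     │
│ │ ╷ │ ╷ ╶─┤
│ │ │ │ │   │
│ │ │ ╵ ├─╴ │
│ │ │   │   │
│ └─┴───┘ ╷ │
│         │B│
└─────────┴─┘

Directions: down, down, down, down, down, right, right, right, right, up, right, down
First turn direction: right

Solution:

┌─┬─────┬───┐
│A│     │   │
│ ╵ ┌─┐ ╵ ┌─┤
│↓  │ │   │ │
│ ┌─┘ ├───┘ │
│↓│   │     │
│ │ ╷ │ ╷ ╶─┤
│↓│ │ │ │   │
│ │ │ ╵ ├─╴ │
│↓│ │   │↱ ↓│
│ └─┴───┘ ╷ │
│↳ → → → ↑│B│
└─────────┴─┘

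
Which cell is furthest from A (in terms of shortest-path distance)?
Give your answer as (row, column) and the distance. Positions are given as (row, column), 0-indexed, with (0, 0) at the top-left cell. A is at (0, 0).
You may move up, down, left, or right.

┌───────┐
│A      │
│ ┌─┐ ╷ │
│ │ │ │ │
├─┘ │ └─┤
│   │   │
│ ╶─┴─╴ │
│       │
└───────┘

Computing BFS distances from A to all cells:
Furthest cell: (1, 1)
Distance: 12 steps

Path from A to the furthest cell:

┌───────┐
│A → ↓  │
│ ┌─┐ ╷ │
│ │B│↓│ │
├─┘ │ └─┤
│↱ ↑│↳ ↓│
│ ╶─┴─╴ │
│↑ ← ← ↲│
└───────┘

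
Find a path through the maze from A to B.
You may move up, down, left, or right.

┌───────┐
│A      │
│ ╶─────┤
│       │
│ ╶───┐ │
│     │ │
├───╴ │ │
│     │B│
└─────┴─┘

Finding the shortest path through the maze:
Path length: 6 steps
Directions: down → right → right → right → down → down

Solution:

┌───────┐
│A      │
│ ╶─────┤
│↳ → → ↓│
│ ╶───┐ │
│     │↓│
├───╴ │ │
│     │B│
└─────┴─┘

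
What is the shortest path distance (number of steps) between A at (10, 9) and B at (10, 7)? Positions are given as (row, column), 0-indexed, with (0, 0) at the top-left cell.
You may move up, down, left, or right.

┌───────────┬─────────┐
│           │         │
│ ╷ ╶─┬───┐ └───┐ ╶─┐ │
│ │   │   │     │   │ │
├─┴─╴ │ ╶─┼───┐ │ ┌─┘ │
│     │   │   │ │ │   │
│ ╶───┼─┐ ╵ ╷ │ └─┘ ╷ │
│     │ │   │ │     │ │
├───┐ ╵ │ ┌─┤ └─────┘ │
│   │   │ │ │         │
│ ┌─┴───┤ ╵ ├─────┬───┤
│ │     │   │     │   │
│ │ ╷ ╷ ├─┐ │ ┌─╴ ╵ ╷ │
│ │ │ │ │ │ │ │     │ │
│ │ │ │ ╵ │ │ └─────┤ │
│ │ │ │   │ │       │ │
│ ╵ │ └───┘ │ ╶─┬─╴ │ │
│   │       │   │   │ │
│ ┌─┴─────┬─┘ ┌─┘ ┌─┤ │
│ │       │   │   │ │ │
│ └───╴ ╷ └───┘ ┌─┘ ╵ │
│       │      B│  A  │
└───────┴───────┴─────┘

Finding path from (10, 9) to (10, 7):
Path: (10,9) → (10,10) → (9,10) → (8,10) → (7,10) → (6,10) → (5,10) → (5,9) → (6,9) → (6,8) → (5,8) → (5,7) → (5,6) → (6,6) → (7,6) → (7,7) → (7,8) → (7,9) → (8,9) → (8,8) → (9,8) → (9,7) → (10,7)
Distance: 22 steps

Solution:

┌───────────┬─────────┐
│           │         │
│ ╷ ╶─┬───┐ └───┐ ╶─┐ │
│ │   │   │     │   │ │
├─┴─╴ │ ╶─┼───┐ │ ┌─┘ │
│     │   │   │ │ │   │
│ ╶───┼─┐ ╵ ╷ │ └─┘ ╷ │
│     │ │   │ │     │ │
├───┐ ╵ │ ┌─┤ └─────┘ │
│   │   │ │ │         │
│ ┌─┴───┤ ╵ ├─────┬───┤
│ │     │   │↓ ← ↰│↓ ↰│
│ │ ╷ ╷ ├─┐ │ ┌─╴ ╵ ╷ │
│ │ │ │ │ │ │↓│  ↑ ↲│↑│
│ │ │ │ ╵ │ │ └─────┤ │
│ │ │ │   │ │↳ → → ↓│↑│
│ ╵ │ └───┘ │ ╶─┬─╴ │ │
│   │       │   │↓ ↲│↑│
│ ┌─┴─────┬─┘ ┌─┘ ┌─┤ │
│ │       │   │↓ ↲│ │↑│
│ └───╴ ╷ └───┘ ┌─┘ ╵ │
│       │      B│  A ↑│
└───────┴───────┴─────┘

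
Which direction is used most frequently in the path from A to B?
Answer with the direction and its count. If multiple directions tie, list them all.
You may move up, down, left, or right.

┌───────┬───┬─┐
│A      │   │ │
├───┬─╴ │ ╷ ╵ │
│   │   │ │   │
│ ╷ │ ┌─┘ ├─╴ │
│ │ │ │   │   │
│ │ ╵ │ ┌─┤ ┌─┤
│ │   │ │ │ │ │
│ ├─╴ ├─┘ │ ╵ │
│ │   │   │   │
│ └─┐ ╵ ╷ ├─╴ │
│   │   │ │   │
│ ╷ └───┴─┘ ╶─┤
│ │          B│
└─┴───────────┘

Directions: right, right, right, down, left, down, down, left, up, up, left, down, down, down, down, right, down, right, right, right, right, right
Counts: {'right': 9, 'down': 8, 'left': 3, 'up': 2}
Most common: right (9 times)

Solution:

┌───────┬───┬─┐
│A → → ↓│   │ │
├───┬─╴ │ ╷ ╵ │
│↓ ↰│↓ ↲│ │   │
│ ╷ │ ┌─┘ ├─╴ │
│↓│↑│↓│   │   │
│ │ ╵ │ ┌─┤ ┌─┤
│↓│↑ ↲│ │ │ │ │
│ ├─╴ ├─┘ │ ╵ │
│↓│   │   │   │
│ └─┐ ╵ ╷ ├─╴ │
│↳ ↓│   │ │   │
│ ╷ └───┴─┘ ╶─┤
│ │↳ → → → → B│
└─┴───────────┘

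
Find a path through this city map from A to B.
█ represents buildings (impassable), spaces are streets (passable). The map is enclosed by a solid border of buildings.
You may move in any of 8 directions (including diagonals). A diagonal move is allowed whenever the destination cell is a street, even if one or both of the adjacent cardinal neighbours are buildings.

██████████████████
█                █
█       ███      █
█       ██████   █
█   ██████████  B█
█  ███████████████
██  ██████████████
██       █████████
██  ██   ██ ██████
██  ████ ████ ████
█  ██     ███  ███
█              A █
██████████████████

Finding the shortest path from A to B:
Movement: 8-directional
Path length: 27 steps
Directions: left → left → left → left → left → up-left → up-left → up-left → left → up-left → left → up-left → up-left → up-right → up-right → right → right → up-right → up-right → right → right → right → right → right → down-right → down-right → down-right

Solution:

██████████████████
█       →→→→→↘   █
█      ↗███   ↘  █
█   →→↗ ██████ ↘ █
█  ↗██████████  B█
█ ↗███████████████
██ ↖██████████████
██  ↖←   █████████
██  ██↖← ██ ██████
██  ████↖████ ████
█  ██    ↖███  ███
█         ↖←←←←A █
██████████████████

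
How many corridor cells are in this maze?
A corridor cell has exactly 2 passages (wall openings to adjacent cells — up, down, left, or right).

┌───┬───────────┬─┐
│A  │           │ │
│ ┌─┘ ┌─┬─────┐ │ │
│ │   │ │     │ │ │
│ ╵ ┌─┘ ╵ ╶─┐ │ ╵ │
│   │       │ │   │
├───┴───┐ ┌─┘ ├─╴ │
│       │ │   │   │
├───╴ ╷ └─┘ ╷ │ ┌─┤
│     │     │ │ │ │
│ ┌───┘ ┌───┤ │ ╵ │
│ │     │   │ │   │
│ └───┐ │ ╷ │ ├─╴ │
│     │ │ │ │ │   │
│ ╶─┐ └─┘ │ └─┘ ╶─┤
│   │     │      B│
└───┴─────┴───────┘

Counting cells with exactly 2 passages:
Total corridor cells: 49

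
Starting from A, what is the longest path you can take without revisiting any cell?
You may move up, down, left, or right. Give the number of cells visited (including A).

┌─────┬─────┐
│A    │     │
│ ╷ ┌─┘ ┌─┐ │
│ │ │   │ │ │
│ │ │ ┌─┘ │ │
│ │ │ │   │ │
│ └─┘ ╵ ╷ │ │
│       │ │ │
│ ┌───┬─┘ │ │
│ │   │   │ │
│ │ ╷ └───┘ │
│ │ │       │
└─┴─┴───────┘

Finding longest simple path using DFS:
Start: (0, 0)
Longest path visits 23 cells
Path: A → down → down → down → right → right → up → up → right → up → right → right → down → down → down → down → down → left → left → left → up → left → down

Solution:

┌─────┬─────┐
│A    │↱ → ↓│
│ ╷ ┌─┘ ┌─┐ │
│↓│ │↱ ↑│ │↓│
│ │ │ ┌─┘ │ │
│↓│ │↑│   │↓│
│ └─┘ ╵ ╷ │ │
│↳ → ↑  │ │↓│
│ ┌───┬─┘ │ │
│ │↓ ↰│   │↓│
│ │ ╷ └───┘ │
│ │B│↑ ← ← ↲│
└─┴─┴───────┘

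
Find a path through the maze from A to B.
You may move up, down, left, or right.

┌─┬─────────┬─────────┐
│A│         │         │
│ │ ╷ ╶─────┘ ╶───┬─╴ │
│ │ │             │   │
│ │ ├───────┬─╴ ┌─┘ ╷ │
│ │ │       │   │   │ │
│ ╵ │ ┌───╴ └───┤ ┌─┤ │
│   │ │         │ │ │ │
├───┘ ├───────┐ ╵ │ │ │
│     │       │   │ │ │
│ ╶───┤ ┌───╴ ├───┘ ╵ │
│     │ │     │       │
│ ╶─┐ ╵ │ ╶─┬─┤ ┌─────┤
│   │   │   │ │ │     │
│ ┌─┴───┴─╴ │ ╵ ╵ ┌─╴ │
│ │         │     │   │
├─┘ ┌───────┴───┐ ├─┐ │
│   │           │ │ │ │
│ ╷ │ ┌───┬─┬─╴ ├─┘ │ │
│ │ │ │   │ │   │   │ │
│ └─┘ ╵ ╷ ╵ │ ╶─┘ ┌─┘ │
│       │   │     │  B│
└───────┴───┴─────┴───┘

Finding the shortest path through the maze:
Path length: 36 steps
Directions: down → down → down → right → up → up → up → right → down → right → right → right → right → up → right → right → right → right → down → down → down → down → down → left → left → left → down → down → right → up → right → right → down → down → down → down

Solution:

┌─┬─────────┬─────────┐
│A│↱ ↓      │↱ → → → ↓│
│ │ ╷ ╶─────┘ ╶───┬─╴ │
│↓│↑│↳ → → → ↑    │  ↓│
│ │ ├───────┬─╴ ┌─┘ ╷ │
│↓│↑│       │   │   │↓│
│ ╵ │ ┌───╴ └───┤ ┌─┤ │
│↳ ↑│ │         │ │ │↓│
├───┘ ├───────┐ ╵ │ │ │
│     │       │   │ │↓│
│ ╶───┤ ┌───╴ ├───┘ ╵ │
│     │ │     │↓ ← ← ↲│
│ ╶─┐ ╵ │ ╶─┬─┤ ┌─────┤
│   │   │   │ │↓│↱ → ↓│
│ ┌─┴───┴─╴ │ ╵ ╵ ┌─╴ │
│ │         │  ↳ ↑│  ↓│
├─┘ ┌───────┴───┐ ├─┐ │
│   │           │ │ │↓│
│ ╷ │ ┌───┬─┬─╴ ├─┘ │ │
│ │ │ │   │ │   │   │↓│
│ └─┘ ╵ ╷ ╵ │ ╶─┘ ┌─┘ │
│       │   │     │  B│
└───────┴───┴─────┴───┘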